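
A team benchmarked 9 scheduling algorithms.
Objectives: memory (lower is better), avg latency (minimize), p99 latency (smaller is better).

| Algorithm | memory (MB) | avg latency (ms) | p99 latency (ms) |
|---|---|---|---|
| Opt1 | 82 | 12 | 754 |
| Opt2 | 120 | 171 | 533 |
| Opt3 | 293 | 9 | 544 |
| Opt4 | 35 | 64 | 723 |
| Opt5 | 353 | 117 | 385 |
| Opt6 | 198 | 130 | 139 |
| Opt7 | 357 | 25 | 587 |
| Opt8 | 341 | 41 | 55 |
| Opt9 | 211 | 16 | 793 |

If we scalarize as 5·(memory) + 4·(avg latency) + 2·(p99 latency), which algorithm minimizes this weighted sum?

Opt1: 5·82 + 4·12 + 2·754 = 1966
Opt2: 5·120 + 4·171 + 2·533 = 2350
Opt3: 5·293 + 4·9 + 2·544 = 2589
Opt4: 5·35 + 4·64 + 2·723 = 1877
Opt5: 5·353 + 4·117 + 2·385 = 3003
Opt6: 5·198 + 4·130 + 2·139 = 1788
Opt7: 5·357 + 4·25 + 2·587 = 3059
Opt8: 5·341 + 4·41 + 2·55 = 1979
Opt9: 5·211 + 4·16 + 2·793 = 2705
Lowest: Opt6 at 1788.

Opt6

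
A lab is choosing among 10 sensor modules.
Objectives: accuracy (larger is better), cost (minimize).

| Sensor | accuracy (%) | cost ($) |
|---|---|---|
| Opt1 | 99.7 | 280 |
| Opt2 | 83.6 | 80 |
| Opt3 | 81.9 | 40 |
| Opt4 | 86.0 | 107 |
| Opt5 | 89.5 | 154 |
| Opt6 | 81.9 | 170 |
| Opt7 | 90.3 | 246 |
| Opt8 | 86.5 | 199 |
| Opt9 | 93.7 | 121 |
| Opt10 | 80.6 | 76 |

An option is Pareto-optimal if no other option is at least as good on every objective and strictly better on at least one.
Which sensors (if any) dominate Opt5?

Opt9: accuracy 93.7≥89.5, cost 121≤154 — dominates Opt5.
Others (Opt1, Opt2, Opt3, Opt4, Opt6, Opt7, Opt8, Opt10) are each worse than Opt5 on at least one objective.

Opt9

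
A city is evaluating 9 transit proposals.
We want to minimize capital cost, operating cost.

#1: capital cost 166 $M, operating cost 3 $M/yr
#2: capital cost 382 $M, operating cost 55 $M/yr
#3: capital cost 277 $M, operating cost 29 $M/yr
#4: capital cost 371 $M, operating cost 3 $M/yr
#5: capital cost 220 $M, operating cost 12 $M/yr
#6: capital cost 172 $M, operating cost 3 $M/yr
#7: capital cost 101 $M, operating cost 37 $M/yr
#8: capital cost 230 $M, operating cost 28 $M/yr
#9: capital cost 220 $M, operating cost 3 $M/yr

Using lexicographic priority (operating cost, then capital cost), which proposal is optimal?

First minimize operating cost: best is 3, kept {#1, #4, #6, #9}.
Then minimize capital cost: best is 166, kept {#1}.

#1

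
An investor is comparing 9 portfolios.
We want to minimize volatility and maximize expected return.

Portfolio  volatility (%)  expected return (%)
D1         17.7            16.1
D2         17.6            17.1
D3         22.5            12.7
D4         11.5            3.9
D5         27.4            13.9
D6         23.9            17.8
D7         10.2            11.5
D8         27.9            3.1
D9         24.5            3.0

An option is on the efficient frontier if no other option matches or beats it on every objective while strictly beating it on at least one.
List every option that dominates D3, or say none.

D1, D2

D1: volatility 17.7≤22.5, expected return 16.1≥12.7 — dominates D3.
D2: volatility 17.6≤22.5, expected return 17.1≥12.7 — dominates D3.
Others (D4, D5, D6, D7, D8, D9) are each worse than D3 on at least one objective.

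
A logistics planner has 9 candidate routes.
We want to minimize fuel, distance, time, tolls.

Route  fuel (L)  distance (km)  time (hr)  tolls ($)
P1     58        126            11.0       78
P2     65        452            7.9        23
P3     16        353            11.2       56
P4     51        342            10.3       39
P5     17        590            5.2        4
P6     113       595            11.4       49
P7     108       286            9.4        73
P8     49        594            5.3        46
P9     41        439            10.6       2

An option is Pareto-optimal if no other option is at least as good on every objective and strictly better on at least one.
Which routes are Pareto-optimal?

P1: not dominated (best distance).
P2: not dominated.
P3: not dominated (best fuel).
P4: not dominated.
P5: not dominated (best time).
P6: dominated by P2 (fuel 65≤113, distance 452≤595, time 7.9≤11.4, tolls 23≤49).
P7: not dominated.
P8: dominated by P5 (fuel 17≤49, distance 590≤594, time 5.2≤5.3, tolls 4≤46).
P9: not dominated (best tolls).

P1, P2, P3, P4, P5, P7, P9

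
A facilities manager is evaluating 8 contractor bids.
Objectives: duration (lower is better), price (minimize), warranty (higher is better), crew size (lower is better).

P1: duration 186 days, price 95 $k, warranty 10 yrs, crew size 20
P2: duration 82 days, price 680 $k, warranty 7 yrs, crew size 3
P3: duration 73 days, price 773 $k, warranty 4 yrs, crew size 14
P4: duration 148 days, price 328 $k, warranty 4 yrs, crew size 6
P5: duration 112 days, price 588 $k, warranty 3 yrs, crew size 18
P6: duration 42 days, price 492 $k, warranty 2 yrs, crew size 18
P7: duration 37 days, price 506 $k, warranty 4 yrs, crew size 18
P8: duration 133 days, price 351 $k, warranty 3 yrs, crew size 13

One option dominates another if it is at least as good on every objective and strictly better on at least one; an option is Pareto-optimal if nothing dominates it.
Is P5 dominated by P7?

P7 vs P5: duration 37≤112, price 506≤588, warranty 4≥3, crew size 18≤18 — P7 is at least as good on every objective with at least one strict improvement.

Yes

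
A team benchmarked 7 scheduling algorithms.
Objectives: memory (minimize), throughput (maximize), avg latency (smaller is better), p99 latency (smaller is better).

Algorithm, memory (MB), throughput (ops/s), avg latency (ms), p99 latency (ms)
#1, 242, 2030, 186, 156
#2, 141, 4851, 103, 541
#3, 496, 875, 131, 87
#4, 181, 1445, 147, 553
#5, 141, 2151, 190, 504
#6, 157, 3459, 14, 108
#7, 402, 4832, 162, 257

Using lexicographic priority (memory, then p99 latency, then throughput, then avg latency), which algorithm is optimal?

First minimize memory: best is 141, kept {#2, #5}.
Then minimize p99 latency: best is 504, kept {#5}.

#5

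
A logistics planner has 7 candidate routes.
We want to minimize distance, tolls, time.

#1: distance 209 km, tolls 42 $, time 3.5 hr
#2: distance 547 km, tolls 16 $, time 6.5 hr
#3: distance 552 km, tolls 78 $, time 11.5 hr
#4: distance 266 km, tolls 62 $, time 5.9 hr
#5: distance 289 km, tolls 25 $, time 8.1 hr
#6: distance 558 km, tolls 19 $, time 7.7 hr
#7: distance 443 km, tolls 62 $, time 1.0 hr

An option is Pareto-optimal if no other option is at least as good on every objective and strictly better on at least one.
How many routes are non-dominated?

4

#1: not dominated (best distance).
#2: not dominated (best tolls).
#3: dominated by #1 (distance 209≤552, tolls 42≤78, time 3.5≤11.5).
#4: dominated by #1 (distance 209≤266, tolls 42≤62, time 3.5≤5.9).
#5: not dominated.
#6: dominated by #2 (distance 547≤558, tolls 16≤19, time 6.5≤7.7).
#7: not dominated (best time).
Pareto-optimal: #1, #2, #5, #7 → 4.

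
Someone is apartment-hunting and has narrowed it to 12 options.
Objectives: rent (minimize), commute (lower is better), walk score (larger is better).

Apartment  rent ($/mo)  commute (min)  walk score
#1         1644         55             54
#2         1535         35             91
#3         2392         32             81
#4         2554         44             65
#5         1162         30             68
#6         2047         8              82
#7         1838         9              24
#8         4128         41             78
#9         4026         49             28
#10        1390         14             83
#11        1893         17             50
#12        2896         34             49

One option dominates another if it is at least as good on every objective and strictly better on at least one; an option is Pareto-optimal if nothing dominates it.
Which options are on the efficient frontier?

#1: dominated by #2 (rent 1535≤1644, commute 35≤55, walk score 91≥54).
#2: not dominated (best walk score).
#3: dominated by #6 (rent 2047≤2392, commute 8≤32, walk score 82≥81).
#4: dominated by #2 (rent 1535≤2554, commute 35≤44, walk score 91≥65).
#5: not dominated (best rent).
#6: not dominated (best commute).
#7: not dominated.
#8: dominated by #2 (rent 1535≤4128, commute 35≤41, walk score 91≥78).
#9: dominated by #2 (rent 1535≤4026, commute 35≤49, walk score 91≥28).
#10: not dominated.
#11: dominated by #10 (rent 1390≤1893, commute 14≤17, walk score 83≥50).
#12: dominated by #3 (rent 2392≤2896, commute 32≤34, walk score 81≥49).

#2, #5, #6, #7, #10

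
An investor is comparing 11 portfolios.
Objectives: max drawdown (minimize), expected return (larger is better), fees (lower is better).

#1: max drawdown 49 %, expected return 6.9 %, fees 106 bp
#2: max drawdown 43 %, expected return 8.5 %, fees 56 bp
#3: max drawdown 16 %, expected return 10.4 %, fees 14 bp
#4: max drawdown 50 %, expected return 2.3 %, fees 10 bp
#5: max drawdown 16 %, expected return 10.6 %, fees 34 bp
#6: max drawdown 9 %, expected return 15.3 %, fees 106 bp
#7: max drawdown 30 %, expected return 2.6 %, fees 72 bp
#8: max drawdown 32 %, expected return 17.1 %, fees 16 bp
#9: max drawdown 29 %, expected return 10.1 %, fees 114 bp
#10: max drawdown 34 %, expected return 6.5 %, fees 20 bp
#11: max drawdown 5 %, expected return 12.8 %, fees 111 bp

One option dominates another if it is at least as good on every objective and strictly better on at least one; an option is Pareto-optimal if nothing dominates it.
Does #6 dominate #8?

#6 vs #8: #6 is worse on expected return (15.3 vs 17.1), so it does not dominate #8.

No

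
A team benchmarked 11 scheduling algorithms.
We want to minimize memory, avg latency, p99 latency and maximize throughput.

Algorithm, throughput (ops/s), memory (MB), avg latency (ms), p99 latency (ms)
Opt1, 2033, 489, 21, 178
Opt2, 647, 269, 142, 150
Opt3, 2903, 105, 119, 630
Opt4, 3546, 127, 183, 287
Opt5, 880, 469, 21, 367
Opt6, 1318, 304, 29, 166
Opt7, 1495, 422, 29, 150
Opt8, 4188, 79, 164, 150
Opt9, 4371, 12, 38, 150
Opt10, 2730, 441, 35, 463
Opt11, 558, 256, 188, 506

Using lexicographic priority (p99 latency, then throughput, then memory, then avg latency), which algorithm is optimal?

Opt9

First minimize p99 latency: best is 150, kept {Opt2, Opt7, Opt8, Opt9}.
Then maximize throughput: best is 4371, kept {Opt9}.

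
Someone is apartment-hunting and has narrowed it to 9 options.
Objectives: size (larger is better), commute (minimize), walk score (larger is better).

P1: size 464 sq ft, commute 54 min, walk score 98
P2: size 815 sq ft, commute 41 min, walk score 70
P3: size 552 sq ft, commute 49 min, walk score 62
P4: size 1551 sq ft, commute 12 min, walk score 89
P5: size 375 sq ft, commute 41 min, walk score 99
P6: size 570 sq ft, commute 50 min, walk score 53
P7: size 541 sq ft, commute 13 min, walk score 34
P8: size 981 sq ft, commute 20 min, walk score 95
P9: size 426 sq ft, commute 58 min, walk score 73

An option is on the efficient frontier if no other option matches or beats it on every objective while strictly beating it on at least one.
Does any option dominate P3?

Yes

P2 vs P3: size 815≥552, commute 41≤49, walk score 70≥62 — P2 is at least as good on every objective and strictly better on at least one, so P2 dominates P3.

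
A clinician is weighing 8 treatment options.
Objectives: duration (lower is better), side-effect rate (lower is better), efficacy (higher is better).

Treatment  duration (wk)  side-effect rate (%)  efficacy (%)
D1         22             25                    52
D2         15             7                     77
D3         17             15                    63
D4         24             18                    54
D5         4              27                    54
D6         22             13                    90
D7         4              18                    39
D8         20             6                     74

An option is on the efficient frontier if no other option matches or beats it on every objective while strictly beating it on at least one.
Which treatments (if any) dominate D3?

D2: duration 15≤17, side-effect rate 7≤15, efficacy 77≥63 — dominates D3.
Others (D1, D4, D5, D6, D7, D8) are each worse than D3 on at least one objective.

D2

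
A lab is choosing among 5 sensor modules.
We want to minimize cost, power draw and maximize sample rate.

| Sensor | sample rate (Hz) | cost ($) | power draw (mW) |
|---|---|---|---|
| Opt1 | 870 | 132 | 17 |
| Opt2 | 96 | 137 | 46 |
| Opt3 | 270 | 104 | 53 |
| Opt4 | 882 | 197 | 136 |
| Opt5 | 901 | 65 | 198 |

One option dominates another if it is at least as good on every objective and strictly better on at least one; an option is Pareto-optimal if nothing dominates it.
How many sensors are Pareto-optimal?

Opt1: not dominated (best power draw).
Opt2: dominated by Opt1 (sample rate 870≥96, cost 132≤137, power draw 17≤46).
Opt3: not dominated.
Opt4: not dominated.
Opt5: not dominated (best sample rate).
Pareto-optimal: Opt1, Opt3, Opt4, Opt5 → 4.

4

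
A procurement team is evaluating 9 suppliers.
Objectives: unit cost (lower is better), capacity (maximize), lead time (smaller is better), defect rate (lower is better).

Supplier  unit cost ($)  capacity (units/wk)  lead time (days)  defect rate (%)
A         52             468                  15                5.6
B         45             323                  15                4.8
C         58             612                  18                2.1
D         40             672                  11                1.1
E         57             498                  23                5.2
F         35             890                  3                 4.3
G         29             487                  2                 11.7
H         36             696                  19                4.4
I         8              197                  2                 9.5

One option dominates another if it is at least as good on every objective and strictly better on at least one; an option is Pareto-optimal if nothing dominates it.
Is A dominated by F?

F vs A: unit cost 35≤52, capacity 890≥468, lead time 3≤15, defect rate 4.3≤5.6 — F is at least as good on every objective with at least one strict improvement.

Yes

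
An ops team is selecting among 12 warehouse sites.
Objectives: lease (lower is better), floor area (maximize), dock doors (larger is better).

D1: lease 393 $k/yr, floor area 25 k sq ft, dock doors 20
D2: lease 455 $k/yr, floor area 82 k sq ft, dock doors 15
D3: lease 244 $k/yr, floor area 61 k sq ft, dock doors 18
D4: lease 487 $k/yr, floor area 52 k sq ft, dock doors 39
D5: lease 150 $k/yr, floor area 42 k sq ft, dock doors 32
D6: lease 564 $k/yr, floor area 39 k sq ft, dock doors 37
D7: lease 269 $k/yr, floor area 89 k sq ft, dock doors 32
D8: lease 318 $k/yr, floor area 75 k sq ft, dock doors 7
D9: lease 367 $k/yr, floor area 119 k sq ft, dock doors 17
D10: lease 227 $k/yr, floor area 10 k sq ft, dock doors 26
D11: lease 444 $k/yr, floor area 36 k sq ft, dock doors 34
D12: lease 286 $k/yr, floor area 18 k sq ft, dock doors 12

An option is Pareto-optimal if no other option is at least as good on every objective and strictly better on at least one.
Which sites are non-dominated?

D3, D4, D5, D7, D9, D11

D1: dominated by D5 (lease 150≤393, floor area 42≥25, dock doors 32≥20).
D2: dominated by D7 (lease 269≤455, floor area 89≥82, dock doors 32≥15).
D3: not dominated.
D4: not dominated (best dock doors).
D5: not dominated (best lease).
D6: dominated by D4 (lease 487≤564, floor area 52≥39, dock doors 39≥37).
D7: not dominated.
D8: dominated by D7 (lease 269≤318, floor area 89≥75, dock doors 32≥7).
D9: not dominated (best floor area).
D10: dominated by D5 (lease 150≤227, floor area 42≥10, dock doors 32≥26).
D11: not dominated.
D12: dominated by D3 (lease 244≤286, floor area 61≥18, dock doors 18≥12).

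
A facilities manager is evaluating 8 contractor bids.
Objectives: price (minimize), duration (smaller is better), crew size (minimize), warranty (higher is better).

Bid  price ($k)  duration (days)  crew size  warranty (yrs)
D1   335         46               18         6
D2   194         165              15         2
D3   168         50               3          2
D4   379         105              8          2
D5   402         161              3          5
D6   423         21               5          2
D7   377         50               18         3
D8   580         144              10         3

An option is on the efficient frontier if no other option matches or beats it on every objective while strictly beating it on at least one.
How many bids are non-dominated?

5

D1: not dominated (best warranty).
D2: dominated by D3 (price 168≤194, duration 50≤165, crew size 3≤15, warranty 2≥2).
D3: not dominated (best price).
D4: dominated by D3 (price 168≤379, duration 50≤105, crew size 3≤8, warranty 2≥2).
D5: not dominated.
D6: not dominated (best duration).
D7: dominated by D1 (price 335≤377, duration 46≤50, crew size 18≤18, warranty 6≥3).
D8: not dominated.
Pareto-optimal: D1, D3, D5, D6, D8 → 5.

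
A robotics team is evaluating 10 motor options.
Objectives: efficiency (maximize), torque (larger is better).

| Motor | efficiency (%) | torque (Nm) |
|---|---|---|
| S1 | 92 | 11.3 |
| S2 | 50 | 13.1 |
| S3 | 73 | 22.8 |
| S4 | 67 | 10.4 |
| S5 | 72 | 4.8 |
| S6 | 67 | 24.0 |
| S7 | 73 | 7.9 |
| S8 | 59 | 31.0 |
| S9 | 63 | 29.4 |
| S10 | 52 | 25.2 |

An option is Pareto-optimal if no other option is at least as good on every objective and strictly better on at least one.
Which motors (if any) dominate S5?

S1: efficiency 92≥72, torque 11.3≥4.8 — dominates S5.
S3: efficiency 73≥72, torque 22.8≥4.8 — dominates S5.
S7: efficiency 73≥72, torque 7.9≥4.8 — dominates S5.
Others (S2, S4, S6, S8, S9, S10) are each worse than S5 on at least one objective.

S1, S3, S7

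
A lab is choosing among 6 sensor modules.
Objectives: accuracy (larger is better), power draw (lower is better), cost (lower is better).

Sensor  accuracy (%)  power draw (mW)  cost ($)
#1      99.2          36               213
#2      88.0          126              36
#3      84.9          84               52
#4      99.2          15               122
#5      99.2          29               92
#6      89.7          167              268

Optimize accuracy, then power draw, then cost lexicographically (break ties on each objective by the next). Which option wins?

First maximize accuracy: best is 99.2, kept {#1, #4, #5}.
Then minimize power draw: best is 15, kept {#4}.

#4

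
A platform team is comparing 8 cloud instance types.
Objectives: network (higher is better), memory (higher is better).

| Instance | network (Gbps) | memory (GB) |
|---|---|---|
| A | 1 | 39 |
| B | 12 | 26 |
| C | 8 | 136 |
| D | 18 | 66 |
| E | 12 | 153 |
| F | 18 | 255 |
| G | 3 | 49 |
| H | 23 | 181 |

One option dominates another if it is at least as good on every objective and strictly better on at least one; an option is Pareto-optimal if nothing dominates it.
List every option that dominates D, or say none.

F, H

F: network 18≥18, memory 255≥66 — dominates D.
H: network 23≥18, memory 181≥66 — dominates D.
Others (A, B, C, E, G) are each worse than D on at least one objective.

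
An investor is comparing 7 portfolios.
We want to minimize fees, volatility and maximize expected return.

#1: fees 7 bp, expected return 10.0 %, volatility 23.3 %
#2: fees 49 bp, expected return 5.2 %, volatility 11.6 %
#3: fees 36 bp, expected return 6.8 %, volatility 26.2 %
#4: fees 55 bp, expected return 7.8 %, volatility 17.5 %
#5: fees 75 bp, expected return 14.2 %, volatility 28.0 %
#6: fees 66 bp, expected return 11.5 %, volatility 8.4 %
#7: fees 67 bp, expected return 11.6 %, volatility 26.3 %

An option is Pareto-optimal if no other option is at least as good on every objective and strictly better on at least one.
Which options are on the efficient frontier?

#1: not dominated (best fees).
#2: not dominated.
#3: dominated by #1 (fees 7≤36, expected return 10.0≥6.8, volatility 23.3≤26.2).
#4: not dominated.
#5: not dominated (best expected return).
#6: not dominated (best volatility).
#7: not dominated.

#1, #2, #4, #5, #6, #7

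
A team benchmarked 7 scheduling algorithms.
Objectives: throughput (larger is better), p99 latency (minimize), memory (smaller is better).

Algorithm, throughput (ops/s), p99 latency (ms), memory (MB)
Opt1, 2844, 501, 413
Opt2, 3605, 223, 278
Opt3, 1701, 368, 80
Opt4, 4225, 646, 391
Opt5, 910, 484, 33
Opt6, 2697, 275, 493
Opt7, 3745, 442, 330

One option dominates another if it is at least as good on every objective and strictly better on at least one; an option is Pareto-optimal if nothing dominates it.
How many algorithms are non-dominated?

5

Opt1: dominated by Opt2 (throughput 3605≥2844, p99 latency 223≤501, memory 278≤413).
Opt2: not dominated (best p99 latency).
Opt3: not dominated.
Opt4: not dominated (best throughput).
Opt5: not dominated (best memory).
Opt6: dominated by Opt2 (throughput 3605≥2697, p99 latency 223≤275, memory 278≤493).
Opt7: not dominated.
Pareto-optimal: Opt2, Opt3, Opt4, Opt5, Opt7 → 5.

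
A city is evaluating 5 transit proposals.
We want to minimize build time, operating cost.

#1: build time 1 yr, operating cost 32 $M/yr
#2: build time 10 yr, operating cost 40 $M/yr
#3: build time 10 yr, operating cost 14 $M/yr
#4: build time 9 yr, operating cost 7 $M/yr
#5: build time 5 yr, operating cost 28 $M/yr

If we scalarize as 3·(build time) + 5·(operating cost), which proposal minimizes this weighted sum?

#1: 3·1 + 5·32 = 163
#2: 3·10 + 5·40 = 230
#3: 3·10 + 5·14 = 100
#4: 3·9 + 5·7 = 62
#5: 3·5 + 5·28 = 155
Lowest: #4 at 62.

#4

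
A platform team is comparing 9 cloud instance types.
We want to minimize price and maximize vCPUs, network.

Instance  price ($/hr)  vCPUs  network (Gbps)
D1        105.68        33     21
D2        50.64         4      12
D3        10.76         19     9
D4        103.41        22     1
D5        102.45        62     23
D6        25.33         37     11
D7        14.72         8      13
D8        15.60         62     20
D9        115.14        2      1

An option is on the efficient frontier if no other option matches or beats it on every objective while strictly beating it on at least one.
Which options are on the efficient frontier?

D3, D5, D7, D8

D1: dominated by D5 (price 102.45≤105.68, vCPUs 62≥33, network 23≥21).
D2: dominated by D7 (price 14.72≤50.64, vCPUs 8≥4, network 13≥12).
D3: not dominated (best price).
D4: dominated by D5 (price 102.45≤103.41, vCPUs 62≥22, network 23≥1).
D5: not dominated (best network).
D6: dominated by D8 (price 15.60≤25.33, vCPUs 62≥37, network 20≥11).
D7: not dominated.
D8: not dominated.
D9: dominated by D1 (price 105.68≤115.14, vCPUs 33≥2, network 21≥1).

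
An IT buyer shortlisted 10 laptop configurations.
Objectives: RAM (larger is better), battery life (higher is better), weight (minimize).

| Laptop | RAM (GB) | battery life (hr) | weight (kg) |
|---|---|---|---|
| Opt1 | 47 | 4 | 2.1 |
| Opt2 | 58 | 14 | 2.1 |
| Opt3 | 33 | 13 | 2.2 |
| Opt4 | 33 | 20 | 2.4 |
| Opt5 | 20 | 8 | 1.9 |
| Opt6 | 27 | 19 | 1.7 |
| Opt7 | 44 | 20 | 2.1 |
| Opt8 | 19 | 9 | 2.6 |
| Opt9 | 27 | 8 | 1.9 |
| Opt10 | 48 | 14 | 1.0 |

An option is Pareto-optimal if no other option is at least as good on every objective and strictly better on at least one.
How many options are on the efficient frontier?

Opt1: dominated by Opt2 (RAM 58≥47, battery life 14≥4, weight 2.1≤2.1).
Opt2: not dominated (best RAM).
Opt3: dominated by Opt2 (RAM 58≥33, battery life 14≥13, weight 2.1≤2.2).
Opt4: dominated by Opt7 (RAM 44≥33, battery life 20≥20, weight 2.1≤2.4).
Opt5: dominated by Opt6 (RAM 27≥20, battery life 19≥8, weight 1.7≤1.9).
Opt6: not dominated.
Opt7: not dominated.
Opt8: dominated by Opt2 (RAM 58≥19, battery life 14≥9, weight 2.1≤2.6).
Opt9: dominated by Opt6 (RAM 27≥27, battery life 19≥8, weight 1.7≤1.9).
Opt10: not dominated (best weight).
Pareto-optimal: Opt2, Opt6, Opt7, Opt10 → 4.

4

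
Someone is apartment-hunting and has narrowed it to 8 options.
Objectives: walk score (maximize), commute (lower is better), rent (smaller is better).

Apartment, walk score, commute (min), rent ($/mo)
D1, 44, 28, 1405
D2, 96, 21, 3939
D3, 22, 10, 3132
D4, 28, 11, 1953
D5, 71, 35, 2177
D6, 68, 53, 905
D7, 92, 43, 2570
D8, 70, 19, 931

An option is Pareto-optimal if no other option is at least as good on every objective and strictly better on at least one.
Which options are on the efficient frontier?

D1: dominated by D8 (walk score 70≥44, commute 19≤28, rent 931≤1405).
D2: not dominated (best walk score).
D3: not dominated (best commute).
D4: not dominated.
D5: not dominated.
D6: not dominated (best rent).
D7: not dominated.
D8: not dominated.

D2, D3, D4, D5, D6, D7, D8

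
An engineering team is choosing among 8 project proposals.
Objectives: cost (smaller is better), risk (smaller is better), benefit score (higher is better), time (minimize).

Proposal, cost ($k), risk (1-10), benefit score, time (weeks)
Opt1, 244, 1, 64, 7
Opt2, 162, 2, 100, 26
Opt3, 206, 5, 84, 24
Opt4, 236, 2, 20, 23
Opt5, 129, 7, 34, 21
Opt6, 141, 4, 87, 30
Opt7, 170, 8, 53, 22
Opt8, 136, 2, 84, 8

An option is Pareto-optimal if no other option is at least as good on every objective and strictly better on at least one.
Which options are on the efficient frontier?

Opt1: not dominated (best risk).
Opt2: not dominated (best benefit score).
Opt3: dominated by Opt8 (cost 136≤206, risk 2≤5, benefit score 84≥84, time 8≤24).
Opt4: dominated by Opt8 (cost 136≤236, risk 2≤2, benefit score 84≥20, time 8≤23).
Opt5: not dominated (best cost).
Opt6: not dominated.
Opt7: dominated by Opt8 (cost 136≤170, risk 2≤8, benefit score 84≥53, time 8≤22).
Opt8: not dominated.

Opt1, Opt2, Opt5, Opt6, Opt8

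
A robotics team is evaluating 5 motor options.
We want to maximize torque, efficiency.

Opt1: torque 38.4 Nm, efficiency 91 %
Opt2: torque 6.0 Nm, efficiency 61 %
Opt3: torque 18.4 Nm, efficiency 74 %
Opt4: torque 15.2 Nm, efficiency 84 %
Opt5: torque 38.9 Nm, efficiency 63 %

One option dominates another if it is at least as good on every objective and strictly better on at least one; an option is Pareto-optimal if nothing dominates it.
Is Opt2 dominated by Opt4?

Yes

Opt4 vs Opt2: torque 15.2≥6.0, efficiency 84≥61 — Opt4 is at least as good on every objective with at least one strict improvement.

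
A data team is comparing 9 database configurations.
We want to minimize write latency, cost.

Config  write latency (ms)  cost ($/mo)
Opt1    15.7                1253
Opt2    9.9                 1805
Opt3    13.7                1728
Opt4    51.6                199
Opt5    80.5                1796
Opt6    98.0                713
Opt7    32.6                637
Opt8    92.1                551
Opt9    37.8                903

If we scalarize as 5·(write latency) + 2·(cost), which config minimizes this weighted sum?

Opt4

Opt1: 5·15.7 + 2·1253 = 2584.5
Opt2: 5·9.9 + 2·1805 = 3659.5
Opt3: 5·13.7 + 2·1728 = 3524.5
Opt4: 5·51.6 + 2·199 = 656.0
Opt5: 5·80.5 + 2·1796 = 3994.5
Opt6: 5·98.0 + 2·713 = 1916.0
Opt7: 5·32.6 + 2·637 = 1437.0
Opt8: 5·92.1 + 2·551 = 1562.5
Opt9: 5·37.8 + 2·903 = 1995.0
Lowest: Opt4 at 656.0.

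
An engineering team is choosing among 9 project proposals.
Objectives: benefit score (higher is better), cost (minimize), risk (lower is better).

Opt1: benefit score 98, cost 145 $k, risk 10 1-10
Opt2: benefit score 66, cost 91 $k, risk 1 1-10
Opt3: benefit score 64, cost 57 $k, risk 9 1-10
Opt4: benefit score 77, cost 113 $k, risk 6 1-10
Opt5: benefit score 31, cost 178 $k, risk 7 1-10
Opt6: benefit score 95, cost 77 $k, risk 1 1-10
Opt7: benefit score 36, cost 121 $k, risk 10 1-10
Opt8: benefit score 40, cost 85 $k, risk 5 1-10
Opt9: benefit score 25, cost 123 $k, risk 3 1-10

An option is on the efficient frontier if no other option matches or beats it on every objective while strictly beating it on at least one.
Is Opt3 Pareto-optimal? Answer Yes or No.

Opt1: worse on cost (145 vs 57).
Opt2: worse on cost (91 vs 57).
Opt4: worse on cost (113 vs 57).
Opt5: worse on benefit score (31 vs 64).
Opt6: worse on cost (77 vs 57).
Opt7: worse on benefit score (36 vs 64).
Opt8: worse on benefit score (40 vs 64).
Opt9: worse on benefit score (25 vs 64).
No option is at least as good as Opt3 on every objective and strictly better on one.

Yes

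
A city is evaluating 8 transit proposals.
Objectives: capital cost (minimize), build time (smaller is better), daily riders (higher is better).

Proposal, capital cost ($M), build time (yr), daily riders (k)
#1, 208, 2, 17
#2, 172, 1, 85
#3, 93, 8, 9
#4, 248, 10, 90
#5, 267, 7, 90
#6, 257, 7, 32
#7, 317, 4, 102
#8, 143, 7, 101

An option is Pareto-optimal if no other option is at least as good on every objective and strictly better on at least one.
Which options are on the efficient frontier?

#1: dominated by #2 (capital cost 172≤208, build time 1≤2, daily riders 85≥17).
#2: not dominated (best build time).
#3: not dominated (best capital cost).
#4: dominated by #8 (capital cost 143≤248, build time 7≤10, daily riders 101≥90).
#5: dominated by #8 (capital cost 143≤267, build time 7≤7, daily riders 101≥90).
#6: dominated by #2 (capital cost 172≤257, build time 1≤7, daily riders 85≥32).
#7: not dominated (best daily riders).
#8: not dominated.

#2, #3, #7, #8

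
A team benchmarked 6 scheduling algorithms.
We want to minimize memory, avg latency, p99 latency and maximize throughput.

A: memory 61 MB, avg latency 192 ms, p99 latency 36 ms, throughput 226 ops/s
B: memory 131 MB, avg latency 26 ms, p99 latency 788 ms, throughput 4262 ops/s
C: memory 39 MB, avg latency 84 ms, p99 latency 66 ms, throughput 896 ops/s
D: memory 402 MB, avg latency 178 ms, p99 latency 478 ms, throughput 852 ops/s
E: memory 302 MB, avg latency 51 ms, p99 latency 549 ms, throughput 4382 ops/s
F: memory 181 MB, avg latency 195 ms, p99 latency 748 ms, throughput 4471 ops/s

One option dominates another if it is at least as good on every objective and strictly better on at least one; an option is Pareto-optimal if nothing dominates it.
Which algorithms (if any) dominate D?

C

C: memory 39≤402, avg latency 84≤178, p99 latency 66≤478, throughput 896≥852 — dominates D.
Others (A, B, E, F) are each worse than D on at least one objective.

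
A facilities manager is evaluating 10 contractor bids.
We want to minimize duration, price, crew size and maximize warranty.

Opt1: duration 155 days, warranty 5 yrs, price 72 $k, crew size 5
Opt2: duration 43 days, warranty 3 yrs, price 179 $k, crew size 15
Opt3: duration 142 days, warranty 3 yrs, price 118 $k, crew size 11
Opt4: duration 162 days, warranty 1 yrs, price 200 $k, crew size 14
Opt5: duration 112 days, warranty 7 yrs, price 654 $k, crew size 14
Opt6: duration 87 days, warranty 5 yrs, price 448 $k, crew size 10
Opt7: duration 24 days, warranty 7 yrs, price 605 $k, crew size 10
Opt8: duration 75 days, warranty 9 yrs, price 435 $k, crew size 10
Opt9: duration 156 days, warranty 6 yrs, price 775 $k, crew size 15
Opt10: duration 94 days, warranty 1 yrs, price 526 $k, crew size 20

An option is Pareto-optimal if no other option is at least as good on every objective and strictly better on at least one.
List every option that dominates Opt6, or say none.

Opt8

Opt8: duration 75≤87, warranty 9≥5, price 435≤448, crew size 10≤10 — dominates Opt6.
Others (Opt1, Opt2, Opt3, Opt4, Opt5, Opt7, Opt9, Opt10) are each worse than Opt6 on at least one objective.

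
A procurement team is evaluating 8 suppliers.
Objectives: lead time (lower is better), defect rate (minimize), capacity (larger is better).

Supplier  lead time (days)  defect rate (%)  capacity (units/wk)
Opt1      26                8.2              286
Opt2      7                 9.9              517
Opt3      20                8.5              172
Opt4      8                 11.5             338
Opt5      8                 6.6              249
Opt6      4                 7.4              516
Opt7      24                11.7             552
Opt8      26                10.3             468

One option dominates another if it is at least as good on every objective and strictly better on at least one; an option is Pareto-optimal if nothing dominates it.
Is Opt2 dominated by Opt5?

Opt5 vs Opt2: Opt5 is worse on lead time (8 vs 7), so it does not dominate Opt2.

No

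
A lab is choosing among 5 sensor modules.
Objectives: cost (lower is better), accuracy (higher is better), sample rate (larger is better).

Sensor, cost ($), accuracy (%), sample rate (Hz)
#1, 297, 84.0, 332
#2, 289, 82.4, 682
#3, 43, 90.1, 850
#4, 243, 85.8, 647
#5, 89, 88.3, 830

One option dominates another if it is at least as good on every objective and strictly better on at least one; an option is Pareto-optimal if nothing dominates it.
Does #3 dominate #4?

#3 vs #4: cost 43≤243, accuracy 90.1≥85.8, sample rate 850≥647 — #3 is at least as good on every objective with at least one strict improvement.

Yes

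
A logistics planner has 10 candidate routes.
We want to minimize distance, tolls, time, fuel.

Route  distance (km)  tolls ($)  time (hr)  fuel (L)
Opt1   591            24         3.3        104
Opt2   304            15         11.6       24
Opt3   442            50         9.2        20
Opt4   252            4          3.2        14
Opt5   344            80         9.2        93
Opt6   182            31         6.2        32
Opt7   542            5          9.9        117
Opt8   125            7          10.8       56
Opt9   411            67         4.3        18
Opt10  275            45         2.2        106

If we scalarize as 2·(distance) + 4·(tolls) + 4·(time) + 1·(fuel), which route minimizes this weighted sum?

Opt8

Opt1: 2·591 + 4·24 + 4·3.3 + 1·104 = 1395.2
Opt2: 2·304 + 4·15 + 4·11.6 + 1·24 = 738.4
Opt3: 2·442 + 4·50 + 4·9.2 + 1·20 = 1140.8
Opt4: 2·252 + 4·4 + 4·3.2 + 1·14 = 546.8
Opt5: 2·344 + 4·80 + 4·9.2 + 1·93 = 1137.8
Opt6: 2·182 + 4·31 + 4·6.2 + 1·32 = 544.8
Opt7: 2·542 + 4·5 + 4·9.9 + 1·117 = 1260.6
Opt8: 2·125 + 4·7 + 4·10.8 + 1·56 = 377.2
Opt9: 2·411 + 4·67 + 4·4.3 + 1·18 = 1125.2
Opt10: 2·275 + 4·45 + 4·2.2 + 1·106 = 844.8
Lowest: Opt8 at 377.2.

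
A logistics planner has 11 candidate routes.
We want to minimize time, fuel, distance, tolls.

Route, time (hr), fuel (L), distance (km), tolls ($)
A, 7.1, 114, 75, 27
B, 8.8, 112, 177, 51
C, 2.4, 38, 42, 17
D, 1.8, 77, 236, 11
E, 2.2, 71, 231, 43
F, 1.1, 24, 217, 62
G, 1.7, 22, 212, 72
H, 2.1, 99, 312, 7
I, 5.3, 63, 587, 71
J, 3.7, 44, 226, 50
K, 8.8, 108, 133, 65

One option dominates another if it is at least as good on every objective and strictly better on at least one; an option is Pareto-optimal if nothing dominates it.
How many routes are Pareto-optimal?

A: dominated by C (time 2.4≤7.1, fuel 38≤114, distance 42≤75, tolls 17≤27).
B: dominated by C (time 2.4≤8.8, fuel 38≤112, distance 42≤177, tolls 17≤51).
C: not dominated (best distance).
D: not dominated.
E: not dominated.
F: not dominated (best time).
G: not dominated (best fuel).
H: not dominated (best tolls).
I: dominated by C (time 2.4≤5.3, fuel 38≤63, distance 42≤587, tolls 17≤71).
J: dominated by C (time 2.4≤3.7, fuel 38≤44, distance 42≤226, tolls 17≤50).
K: dominated by C (time 2.4≤8.8, fuel 38≤108, distance 42≤133, tolls 17≤65).
Pareto-optimal: C, D, E, F, G, H → 6.

6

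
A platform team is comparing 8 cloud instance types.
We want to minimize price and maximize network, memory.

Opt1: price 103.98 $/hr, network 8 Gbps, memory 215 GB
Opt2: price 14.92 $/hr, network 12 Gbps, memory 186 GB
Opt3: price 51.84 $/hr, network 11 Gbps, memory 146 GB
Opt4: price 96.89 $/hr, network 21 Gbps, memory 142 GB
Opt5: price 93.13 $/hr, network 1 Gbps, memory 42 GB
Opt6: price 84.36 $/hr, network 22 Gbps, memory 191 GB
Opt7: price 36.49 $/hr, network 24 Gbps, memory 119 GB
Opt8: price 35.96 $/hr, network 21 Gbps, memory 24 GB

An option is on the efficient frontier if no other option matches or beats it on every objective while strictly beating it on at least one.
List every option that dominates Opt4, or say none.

Opt6

Opt6: price 84.36≤96.89, network 22≥21, memory 191≥142 — dominates Opt4.
Others (Opt1, Opt2, Opt3, Opt5, Opt7, Opt8) are each worse than Opt4 on at least one objective.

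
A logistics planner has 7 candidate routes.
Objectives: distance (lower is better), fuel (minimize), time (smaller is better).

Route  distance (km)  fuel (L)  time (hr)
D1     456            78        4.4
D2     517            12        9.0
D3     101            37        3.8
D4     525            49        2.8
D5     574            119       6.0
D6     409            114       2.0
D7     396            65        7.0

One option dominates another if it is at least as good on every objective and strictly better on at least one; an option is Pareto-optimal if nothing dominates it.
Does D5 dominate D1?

No

D5 vs D1: D5 is worse on distance (574 vs 456), so it does not dominate D1.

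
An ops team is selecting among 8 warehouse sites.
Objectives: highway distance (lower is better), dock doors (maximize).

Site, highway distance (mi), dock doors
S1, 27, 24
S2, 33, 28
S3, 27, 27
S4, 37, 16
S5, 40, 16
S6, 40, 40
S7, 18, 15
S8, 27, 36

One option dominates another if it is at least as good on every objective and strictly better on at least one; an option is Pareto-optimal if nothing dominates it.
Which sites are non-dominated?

S1: dominated by S3 (highway distance 27≤27, dock doors 27≥24).
S2: dominated by S8 (highway distance 27≤33, dock doors 36≥28).
S3: dominated by S8 (highway distance 27≤27, dock doors 36≥27).
S4: dominated by S1 (highway distance 27≤37, dock doors 24≥16).
S5: dominated by S1 (highway distance 27≤40, dock doors 24≥16).
S6: not dominated (best dock doors).
S7: not dominated (best highway distance).
S8: not dominated.

S6, S7, S8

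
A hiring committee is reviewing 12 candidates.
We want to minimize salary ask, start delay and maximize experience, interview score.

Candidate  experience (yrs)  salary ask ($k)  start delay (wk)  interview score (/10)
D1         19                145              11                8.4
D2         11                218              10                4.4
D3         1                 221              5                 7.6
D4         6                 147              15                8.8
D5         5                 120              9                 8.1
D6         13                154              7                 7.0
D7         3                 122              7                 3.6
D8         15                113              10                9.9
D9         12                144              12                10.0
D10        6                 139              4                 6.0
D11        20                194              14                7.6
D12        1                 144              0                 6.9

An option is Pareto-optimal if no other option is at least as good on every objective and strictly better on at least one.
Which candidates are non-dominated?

D1: not dominated.
D2: dominated by D6 (experience 13≥11, salary ask 154≤218, start delay 7≤10, interview score 7.0≥4.4).
D3: not dominated.
D4: dominated by D8 (experience 15≥6, salary ask 113≤147, start delay 10≤15, interview score 9.9≥8.8).
D5: not dominated.
D6: not dominated.
D7: not dominated.
D8: not dominated (best salary ask).
D9: not dominated (best interview score).
D10: not dominated.
D11: not dominated (best experience).
D12: not dominated (best start delay).

D1, D3, D5, D6, D7, D8, D9, D10, D11, D12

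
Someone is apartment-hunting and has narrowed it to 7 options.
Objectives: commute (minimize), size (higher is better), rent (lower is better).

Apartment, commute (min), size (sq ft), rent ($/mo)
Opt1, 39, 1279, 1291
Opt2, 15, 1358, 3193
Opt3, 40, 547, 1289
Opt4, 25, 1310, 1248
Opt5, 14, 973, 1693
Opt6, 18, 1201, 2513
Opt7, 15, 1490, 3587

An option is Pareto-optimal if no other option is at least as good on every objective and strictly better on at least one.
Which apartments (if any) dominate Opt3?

Opt4

Opt4: commute 25≤40, size 1310≥547, rent 1248≤1289 — dominates Opt3.
Others (Opt1, Opt2, Opt5, Opt6, Opt7) are each worse than Opt3 on at least one objective.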